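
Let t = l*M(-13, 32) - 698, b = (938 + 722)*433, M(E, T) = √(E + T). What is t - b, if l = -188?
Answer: -719478 - 188*√19 ≈ -7.2030e+5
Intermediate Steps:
b = 718780 (b = 1660*433 = 718780)
t = -698 - 188*√19 (t = -188*√(-13 + 32) - 698 = -188*√19 - 698 = -698 - 188*√19 ≈ -1517.5)
t - b = (-698 - 188*√19) - 1*718780 = (-698 - 188*√19) - 718780 = -719478 - 188*√19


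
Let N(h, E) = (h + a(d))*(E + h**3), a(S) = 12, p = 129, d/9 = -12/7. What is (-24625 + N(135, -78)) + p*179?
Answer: 361662125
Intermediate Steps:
d = -108/7 (d = 9*(-12/7) = -108/7 ≈ -15.429)
N(h, E) = (12 + h)*(E + h**3) (N(h, E) = (h + 12)*(E + h**3) = (12 + h)*(E + h**3))
(-24625 + N(135, -78)) + p*179 = (-24625 + (135**4 + 12*(-78) + 12*135**3 - 78*135)) + 129*179 = (-24625 + (332150625 - 936 + 12*2460375 - 10530)) + 23091 = (-24625 + (332150625 - 936 + 29524500 - 10530)) + 23091 = (-24625 + 361663659) + 23091 = 361639034 + 23091 = 361662125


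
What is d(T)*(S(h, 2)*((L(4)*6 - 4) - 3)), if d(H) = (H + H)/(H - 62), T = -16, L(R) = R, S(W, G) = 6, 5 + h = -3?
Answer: 544/13 ≈ 41.846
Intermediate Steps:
h = -8 (h = -5 - 3 = -8)
d(H) = 2*H/(-62 + H) (d(H) = (2*H)/(-62 + H) = 2*H/(-62 + H))
d(T)*(S(h, 2)*((L(4)*6 - 4) - 3)) = (2*(-16)/(-62 - 16))*(6*((4*6 - 4) - 3)) = (2*(-16)/(-78))*(6*((24 - 4) - 3)) = (2*(-16)*(-1/78))*(6*(20 - 3)) = 16*(6*17)/39 = (16/39)*102 = 544/13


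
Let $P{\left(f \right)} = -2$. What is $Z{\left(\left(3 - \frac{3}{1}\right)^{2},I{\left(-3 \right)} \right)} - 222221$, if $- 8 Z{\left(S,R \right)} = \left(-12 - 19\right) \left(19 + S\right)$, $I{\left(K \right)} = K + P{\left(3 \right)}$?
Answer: $- \frac{1777179}{8} \approx -2.2215 \cdot 10^{5}$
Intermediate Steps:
$I{\left(K \right)} = -2 + K$ ($I{\left(K \right)} = K - 2 = -2 + K$)
$Z{\left(S,R \right)} = \frac{589}{8} + \frac{31 S}{8}$ ($Z{\left(S,R \right)} = - \frac{\left(-12 - 19\right) \left(19 + S\right)}{8} = - \frac{\left(-31\right) \left(19 + S\right)}{8} = - \frac{-589 - 31 S}{8} = \frac{589}{8} + \frac{31 S}{8}$)
$Z{\left(\left(3 - \frac{3}{1}\right)^{2},I{\left(-3 \right)} \right)} - 222221 = \left(\frac{589}{8} + \frac{31 \left(3 - \frac{3}{1}\right)^{2}}{8}\right) - 222221 = \left(\frac{589}{8} + \frac{31 \left(3 - 3\right)^{2}}{8}\right) - 222221 = \left(\frac{589}{8} + \frac{31 \cdot 0^{2}}{8}\right) - 222221 = \left(\frac{589}{8} + \frac{31}{8} \cdot 0\right) - 222221 = \left(\frac{589}{8} + 0\right) - 222221 = \frac{589}{8} - 222221 = - \frac{1777179}{8}$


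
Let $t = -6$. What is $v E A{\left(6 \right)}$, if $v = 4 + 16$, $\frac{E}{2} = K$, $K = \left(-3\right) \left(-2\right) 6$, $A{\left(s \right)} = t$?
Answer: $-8640$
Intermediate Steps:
$A{\left(s \right)} = -6$
$K = 36$ ($K = 6 \cdot 6 = 36$)
$E = 72$ ($E = 2 \cdot 36 = 72$)
$v = 20$
$v E A{\left(6 \right)} = 20 \cdot 72 \left(-6\right) = 1440 \left(-6\right) = -8640$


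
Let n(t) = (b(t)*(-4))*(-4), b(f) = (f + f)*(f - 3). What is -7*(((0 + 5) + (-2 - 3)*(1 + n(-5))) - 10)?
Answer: 44870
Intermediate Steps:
b(f) = 2*f*(-3 + f) (b(f) = (2*f)*(-3 + f) = 2*f*(-3 + f))
n(t) = 32*t*(-3 + t) (n(t) = ((2*t*(-3 + t))*(-4))*(-4) = -8*t*(-3 + t)*(-4) = 32*t*(-3 + t))
-7*(((0 + 5) + (-2 - 3)*(1 + n(-5))) - 10) = -7*(((0 + 5) + (-2 - 3)*(1 + 32*(-5)*(-3 - 5))) - 10) = -7*((5 - 5*(1 + 32*(-5)*(-8))) - 10) = -7*((5 - 5*(1 + 1280)) - 10) = -7*((5 - 5*1281) - 10) = -7*((5 - 6405) - 10) = -7*(-6400 - 10) = -7*(-6410) = 44870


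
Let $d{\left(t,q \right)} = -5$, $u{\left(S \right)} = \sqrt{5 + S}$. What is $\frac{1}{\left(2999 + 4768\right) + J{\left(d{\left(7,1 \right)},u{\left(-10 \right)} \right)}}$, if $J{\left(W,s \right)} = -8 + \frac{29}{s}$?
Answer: $\frac{38795}{301011246} + \frac{29 i \sqrt{5}}{301011246} \approx 0.00012888 + 2.1543 \cdot 10^{-7} i$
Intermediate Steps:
$\frac{1}{\left(2999 + 4768\right) + J{\left(d{\left(7,1 \right)},u{\left(-10 \right)} \right)}} = \frac{1}{\left(2999 + 4768\right) - \left(8 - \frac{29}{\sqrt{5 - 10}}\right)} = \frac{1}{7767 - \left(8 - \frac{29}{\sqrt{-5}}\right)} = \frac{1}{7767 - \left(8 - \frac{29}{i \sqrt{5}}\right)} = \frac{1}{7767 - \left(8 - 29 \left(- \frac{i \sqrt{5}}{5}\right)\right)} = \frac{1}{7767 - \left(8 + \frac{29 i \sqrt{5}}{5}\right)} = \frac{1}{7759 - \frac{29 i \sqrt{5}}{5}}$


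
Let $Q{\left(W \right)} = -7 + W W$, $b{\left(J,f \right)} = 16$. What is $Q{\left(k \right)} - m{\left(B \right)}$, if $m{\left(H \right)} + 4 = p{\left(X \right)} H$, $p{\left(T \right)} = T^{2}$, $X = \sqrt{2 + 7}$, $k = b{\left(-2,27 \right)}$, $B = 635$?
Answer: $-5462$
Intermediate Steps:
$k = 16$
$X = 3$ ($X = \sqrt{9} = 3$)
$Q{\left(W \right)} = -7 + W^{2}$
$m{\left(H \right)} = -4 + 9 H$ ($m{\left(H \right)} = -4 + 3^{2} H = -4 + 9 H$)
$Q{\left(k \right)} - m{\left(B \right)} = \left(-7 + 16^{2}\right) - \left(-4 + 9 \cdot 635\right) = \left(-7 + 256\right) - \left(-4 + 5715\right) = 249 - 5711 = -5462$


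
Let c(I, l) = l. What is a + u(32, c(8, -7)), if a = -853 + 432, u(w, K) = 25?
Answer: -396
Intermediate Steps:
a = -421
a + u(32, c(8, -7)) = -421 + 25 = -396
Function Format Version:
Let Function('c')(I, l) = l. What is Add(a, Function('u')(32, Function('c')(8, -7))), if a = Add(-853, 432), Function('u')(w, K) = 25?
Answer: -396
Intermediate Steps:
a = -421
Add(a, Function('u')(32, Function('c')(8, -7))) = Add(-421, 25) = -396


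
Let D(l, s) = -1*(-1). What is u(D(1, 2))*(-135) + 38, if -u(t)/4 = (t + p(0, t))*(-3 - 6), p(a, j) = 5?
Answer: -29122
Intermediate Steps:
D(l, s) = 1
u(t) = 180 + 36*t (u(t) = -4*(t + 5)*(-3 - 6) = -4*(5 + t)*(-9) = -4*(-45 - 9*t) = 180 + 36*t)
u(D(1, 2))*(-135) + 38 = (180 + 36*1)*(-135) + 38 = (180 + 36)*(-135) + 38 = 216*(-135) + 38 = -29160 + 38 = -29122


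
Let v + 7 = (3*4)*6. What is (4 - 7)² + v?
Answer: 74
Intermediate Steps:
v = 65 (v = -7 + (3*4)*6 = -7 + 12*6 = -7 + 72 = 65)
(4 - 7)² + v = (4 - 7)² + 65 = (-3)² + 65 = 9 + 65 = 74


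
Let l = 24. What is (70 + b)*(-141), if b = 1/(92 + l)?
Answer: -1145061/116 ≈ -9871.2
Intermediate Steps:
b = 1/116 (b = 1/(92 + 24) = 1/116 ≈ 0.0086207)
(70 + b)*(-141) = (70 + 1/116)*(-141) = (8121/116)*(-141) = -1145061/116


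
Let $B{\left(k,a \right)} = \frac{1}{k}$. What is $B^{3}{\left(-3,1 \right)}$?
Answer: $- \frac{1}{27} \approx -0.037037$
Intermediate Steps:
$B^{3}{\left(-3,1 \right)} = \left(\frac{1}{-3}\right)^{3} = \left(- \frac{1}{3}\right)^{3} = - \frac{1}{27}$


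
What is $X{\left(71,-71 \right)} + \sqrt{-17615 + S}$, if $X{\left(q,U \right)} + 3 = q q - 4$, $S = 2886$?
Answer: $5034 + i \sqrt{14729} \approx 5034.0 + 121.36 i$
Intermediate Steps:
$X{\left(q,U \right)} = -7 + q^{2}$ ($X{\left(q,U \right)} = -3 + \left(q q - 4\right) = -3 + \left(q^{2} - 4\right) = -3 + \left(-4 + q^{2}\right) = -7 + q^{2}$)
$X{\left(71,-71 \right)} + \sqrt{-17615 + S} = \left(-7 + 71^{2}\right) + \sqrt{-17615 + 2886} = \left(-7 + 5041\right) + \sqrt{-14729} = 5034 + i \sqrt{14729}$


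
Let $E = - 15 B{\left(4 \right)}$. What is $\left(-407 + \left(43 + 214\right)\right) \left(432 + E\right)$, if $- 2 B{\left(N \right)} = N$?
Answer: $-69300$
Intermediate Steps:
$B{\left(N \right)} = - \frac{N}{2}$
$E = 30$ ($E = - 15 \left(\left(- \frac{1}{2}\right) 4\right) = \left(-15\right) \left(-2\right) = 30$)
$\left(-407 + \left(43 + 214\right)\right) \left(432 + E\right) = \left(-407 + \left(43 + 214\right)\right) \left(432 + 30\right) = \left(-407 + 257\right) 462 = \left(-150\right) 462 = -69300$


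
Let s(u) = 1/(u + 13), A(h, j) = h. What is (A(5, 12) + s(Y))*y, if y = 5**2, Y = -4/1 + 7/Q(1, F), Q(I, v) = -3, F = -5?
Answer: 515/4 ≈ 128.75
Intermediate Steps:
Y = -19/3 (Y = -4/1 + 7/(-3) = -4*1 + 7*(-1/3) = -4 - 7/3 = -19/3 ≈ -6.3333)
s(u) = 1/(13 + u)
y = 25
(A(5, 12) + s(Y))*y = (5 + 1/(13 - 19/3))*25 = (5 + 1/(20/3))*25 = (5 + 3/20)*25 = (103/20)*25 = 515/4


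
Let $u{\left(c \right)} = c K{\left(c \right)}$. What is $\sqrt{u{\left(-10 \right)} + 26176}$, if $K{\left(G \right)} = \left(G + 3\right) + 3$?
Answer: $2 \sqrt{6554} \approx 161.91$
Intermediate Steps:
$K{\left(G \right)} = 6 + G$ ($K{\left(G \right)} = \left(3 + G\right) + 3 = 6 + G$)
$u{\left(c \right)} = c \left(6 + c\right)$
$\sqrt{u{\left(-10 \right)} + 26176} = \sqrt{- 10 \left(6 - 10\right) + 26176} = \sqrt{\left(-10\right) \left(-4\right) + 26176} = \sqrt{40 + 26176} = \sqrt{26216} = 2 \sqrt{6554}$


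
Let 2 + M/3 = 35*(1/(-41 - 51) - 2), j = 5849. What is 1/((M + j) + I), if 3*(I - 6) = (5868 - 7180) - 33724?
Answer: -276/1667263 ≈ -0.00016554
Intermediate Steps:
M = -19977/92 (M = -6 + 3*(35*(1/(-41 - 51) - 2)) = -6 + 3*(35*(1/(-92) - 2)) = -6 + 3*(35*(-1/92 - 2)) = -6 + 3*(35*(-185/92)) = -6 + 3*(-6475/92) = -6 - 19425/92 = -19977/92 ≈ -217.14)
I = -35018/3 (I = 6 + ((5868 - 7180) - 33724)/3 = 6 + (-1312 - 33724)/3 = 6 + (⅓)*(-35036) = 6 - 35036/3 = -35018/3 ≈ -11673.)
1/((M + j) + I) = 1/((-19977/92 + 5849) - 35018/3) = 1/(518131/92 - 35018/3) = 1/(-1667263/276) = -276/1667263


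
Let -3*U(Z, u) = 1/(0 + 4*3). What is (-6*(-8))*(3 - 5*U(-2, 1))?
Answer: 452/3 ≈ 150.67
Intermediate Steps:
U(Z, u) = -1/36 (U(Z, u) = -1/(3*(0 + 4*3)) = -1/(3*(0 + 12)) = -⅓/12 = -⅓*1/12 = -1/36)
(-6*(-8))*(3 - 5*U(-2, 1)) = (-6*(-8))*(3 - 5*(-1/36)) = 48*(3 + 5/36) = 48*(113/36) = 452/3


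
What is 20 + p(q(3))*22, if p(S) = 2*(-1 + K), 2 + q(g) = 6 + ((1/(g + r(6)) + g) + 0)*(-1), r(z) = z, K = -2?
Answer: -112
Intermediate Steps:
q(g) = 4 - g - 1/(6 + g) (q(g) = -2 + (6 + ((1/(g + 6) + g) + 0)*(-1)) = -2 + (6 + ((1/(6 + g) + g) + 0)*(-1)) = -2 + (6 + ((g + 1/(6 + g)) + 0)*(-1)) = -2 + (6 + (g + 1/(6 + g))*(-1)) = -2 + (6 + (-g - 1/(6 + g))) = -2 + (6 - g - 1/(6 + g)) = 4 - g - 1/(6 + g))
p(S) = -6 (p(S) = 2*(-1 - 2) = 2*(-3) = -6)
20 + p(q(3))*22 = 20 - 6*22 = 20 - 132 = -112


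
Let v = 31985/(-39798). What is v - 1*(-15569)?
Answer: 619583077/39798 ≈ 15568.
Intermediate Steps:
v = -31985/39798 (v = 31985*(-1/39798) = -31985/39798 ≈ -0.80368)
v - 1*(-15569) = -31985/39798 - 1*(-15569) = -31985/39798 + 15569 = 619583077/39798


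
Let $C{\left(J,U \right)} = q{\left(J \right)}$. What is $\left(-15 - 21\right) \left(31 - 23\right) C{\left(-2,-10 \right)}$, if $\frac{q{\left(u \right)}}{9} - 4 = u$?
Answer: $-5184$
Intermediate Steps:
$q{\left(u \right)} = 36 + 9 u$
$C{\left(J,U \right)} = 36 + 9 J$
$\left(-15 - 21\right) \left(31 - 23\right) C{\left(-2,-10 \right)} = \left(-15 - 21\right) \left(31 - 23\right) \left(36 + 9 \left(-2\right)\right) = \left(-36\right) 8 \left(36 - 18\right) = \left(-288\right) 18 = -5184$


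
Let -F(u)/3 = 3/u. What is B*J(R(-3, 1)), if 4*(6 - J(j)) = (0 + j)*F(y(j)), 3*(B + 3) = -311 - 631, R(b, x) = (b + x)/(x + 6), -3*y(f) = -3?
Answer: -23775/14 ≈ -1698.2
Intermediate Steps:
y(f) = 1 (y(f) = -1/3*(-3) = 1)
F(u) = -9/u
R(b, x) = (b + x)/(6 + x)
B = -317 (B = -3 + (-311 - 631)/3 = -3 + (1/3)*(-942) = -3 - 314 = -317)
J(j) = 6 + 9*j/4 (J(j) = 6 - (0 + j)*(-9/1)/4 = 6 - j*(-9*1)/4 = 6 - j*(-9)/4 = 6 - (-9)*j/4 = 6 + 9*j/4)
B*J(R(-3, 1)) = -317*(6 + 9*((-3 + 1)/(6 + 1))/4) = -317*(6 + 9*(-2/7)/4) = -317*(6 + 9*((1/7)*(-2))/4) = -317*(6 + (9/4)*(-2/7)) = -317*(6 - 9/14) = -317*75/14 = -23775/14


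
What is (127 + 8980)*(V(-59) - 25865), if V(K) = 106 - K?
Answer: -234049900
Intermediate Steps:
(127 + 8980)*(V(-59) - 25865) = (127 + 8980)*((106 - 1*(-59)) - 25865) = 9107*((106 + 59) - 25865) = 9107*(165 - 25865) = 9107*(-25700) = -234049900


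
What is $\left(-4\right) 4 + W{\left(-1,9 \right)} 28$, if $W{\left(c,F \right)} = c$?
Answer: $-44$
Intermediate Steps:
$\left(-4\right) 4 + W{\left(-1,9 \right)} 28 = \left(-4\right) 4 - 28 = -16 - 28 = -44$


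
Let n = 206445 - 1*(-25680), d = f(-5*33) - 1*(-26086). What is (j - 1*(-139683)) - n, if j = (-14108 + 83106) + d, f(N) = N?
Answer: 2477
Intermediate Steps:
d = 25921 (d = -5*33 - 1*(-26086) = -165 + 26086 = 25921)
j = 94919 (j = (-14108 + 83106) + 25921 = 68998 + 25921 = 94919)
n = 232125 (n = 206445 + 25680 = 232125)
(j - 1*(-139683)) - n = (94919 - 1*(-139683)) - 1*232125 = (94919 + 139683) - 232125 = 234602 - 232125 = 2477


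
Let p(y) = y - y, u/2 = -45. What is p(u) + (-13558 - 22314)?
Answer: -35872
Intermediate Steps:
u = -90 (u = 2*(-45) = -90)
p(y) = 0
p(u) + (-13558 - 22314) = 0 + (-13558 - 22314) = 0 - 35872 = -35872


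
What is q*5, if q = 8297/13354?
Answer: 41485/13354 ≈ 3.1066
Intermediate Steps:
q = 8297/13354 (q = 8297*(1/13354) = 8297/13354 ≈ 0.62131)
q*5 = (8297/13354)*5 = 41485/13354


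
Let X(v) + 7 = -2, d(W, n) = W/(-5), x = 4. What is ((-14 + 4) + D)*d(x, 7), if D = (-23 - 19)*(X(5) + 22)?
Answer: 2224/5 ≈ 444.80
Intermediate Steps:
d(W, n) = -W/5 (d(W, n) = W*(-⅕) = -W/5)
X(v) = -9 (X(v) = -7 - 2 = -9)
D = -546 (D = (-23 - 19)*(-9 + 22) = -42*13 = -546)
((-14 + 4) + D)*d(x, 7) = ((-14 + 4) - 546)*(-⅕*4) = (-10 - 546)*(-⅘) = -556*(-⅘) = 2224/5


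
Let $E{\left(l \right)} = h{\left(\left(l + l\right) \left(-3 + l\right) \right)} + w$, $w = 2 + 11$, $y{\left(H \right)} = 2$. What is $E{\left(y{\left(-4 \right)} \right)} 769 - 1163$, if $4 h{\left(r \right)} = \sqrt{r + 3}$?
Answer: $8834 + \frac{769 i}{4} \approx 8834.0 + 192.25 i$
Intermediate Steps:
$h{\left(r \right)} = \frac{\sqrt{3 + r}}{4}$ ($h{\left(r \right)} = \frac{\sqrt{r + 3}}{4} = \frac{\sqrt{3 + r}}{4}$)
$w = 13$
$E{\left(l \right)} = 13 + \frac{\sqrt{3 + 2 l \left(-3 + l\right)}}{4}$ ($E{\left(l \right)} = \frac{\sqrt{3 + \left(l + l\right) \left(-3 + l\right)}}{4} + 13 = \frac{\sqrt{3 + 2 l \left(-3 + l\right)}}{4} + 13 = 13 + \frac{\sqrt{3 + 2 l \left(-3 + l\right)}}{4}$)
$E{\left(y{\left(-4 \right)} \right)} 769 - 1163 = \left(13 + \frac{\sqrt{3 + 2 \cdot 2 \left(-3 + 2\right)}}{4}\right) 769 - 1163 = \left(13 + \frac{\sqrt{3 + 2 \cdot 2 \left(-1\right)}}{4}\right) 769 - 1163 = \left(13 + \frac{\sqrt{3 - 4}}{4}\right) 769 - 1163 = \left(13 + \frac{\sqrt{-1}}{4}\right) 769 - 1163 = \left(13 + \frac{i}{4}\right) 769 - 1163 = \left(9997 + \frac{769 i}{4}\right) - 1163 = 8834 + \frac{769 i}{4}$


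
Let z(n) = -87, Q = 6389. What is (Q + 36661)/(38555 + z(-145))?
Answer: 21525/19234 ≈ 1.1191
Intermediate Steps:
(Q + 36661)/(38555 + z(-145)) = (6389 + 36661)/(38555 - 87) = 43050/38468 = 43050*(1/38468) = 21525/19234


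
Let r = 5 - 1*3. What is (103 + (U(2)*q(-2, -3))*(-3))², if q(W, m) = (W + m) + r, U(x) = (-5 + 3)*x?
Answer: 4489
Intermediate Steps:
r = 2 (r = 5 - 3 = 2)
U(x) = -2*x
q(W, m) = 2 + W + m (q(W, m) = (W + m) + 2 = 2 + W + m)
(103 + (U(2)*q(-2, -3))*(-3))² = (103 + ((-2*2)*(2 - 2 - 3))*(-3))² = (103 - 4*(-3)*(-3))² = (103 + 12*(-3))² = (103 - 36)² = 67² = 4489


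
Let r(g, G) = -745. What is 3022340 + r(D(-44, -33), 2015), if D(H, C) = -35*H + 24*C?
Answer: 3021595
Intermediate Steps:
3022340 + r(D(-44, -33), 2015) = 3022340 - 745 = 3021595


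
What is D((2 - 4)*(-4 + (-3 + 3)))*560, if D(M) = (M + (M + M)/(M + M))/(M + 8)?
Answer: 315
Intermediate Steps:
D(M) = (1 + M)/(8 + M) (D(M) = (M + (2*M)/((2*M)))/(8 + M) = (M + (2*M)*(1/(2*M)))/(8 + M) = (M + 1)/(8 + M) = (1 + M)/(8 + M))
D((2 - 4)*(-4 + (-3 + 3)))*560 = ((1 + (2 - 4)*(-4 + (-3 + 3)))/(8 + (2 - 4)*(-4 + (-3 + 3))))*560 = ((1 - 2*(-4 + 0))/(8 - 2*(-4 + 0)))*560 = ((1 - 2*(-4))/(8 - 2*(-4)))*560 = ((1 + 8)/(8 + 8))*560 = (9/16)*560 = 315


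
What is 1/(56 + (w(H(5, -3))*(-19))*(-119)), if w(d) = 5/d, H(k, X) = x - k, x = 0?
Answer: -1/2205 ≈ -0.00045351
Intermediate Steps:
H(k, X) = -k (H(k, X) = 0 - k = -k)
1/(56 + (w(H(5, -3))*(-19))*(-119)) = 1/(56 + ((5/((-1*5)))*(-19))*(-119)) = 1/(56 + ((5/(-5))*(-19))*(-119)) = 1/(56 + ((5*(-⅕))*(-19))*(-119)) = 1/(56 - 1*(-19)*(-119)) = 1/(56 + 19*(-119)) = 1/(56 - 2261) = 1/(-2205) = -1/2205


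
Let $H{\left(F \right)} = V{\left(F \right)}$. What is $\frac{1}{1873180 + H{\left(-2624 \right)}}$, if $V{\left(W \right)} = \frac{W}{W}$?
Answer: $\frac{1}{1873181} \approx 5.3385 \cdot 10^{-7}$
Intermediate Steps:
$V{\left(W \right)} = 1$
$H{\left(F \right)} = 1$
$\frac{1}{1873180 + H{\left(-2624 \right)}} = \frac{1}{1873180 + 1} = \frac{1}{1873181}$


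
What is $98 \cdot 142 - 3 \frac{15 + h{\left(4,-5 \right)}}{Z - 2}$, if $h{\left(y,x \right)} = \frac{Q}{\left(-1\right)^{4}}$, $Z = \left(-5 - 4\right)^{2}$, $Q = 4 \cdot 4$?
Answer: $\frac{1099271}{79} \approx 13915.0$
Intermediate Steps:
$Q = 16$
$Z = 81$ ($Z = \left(-9\right)^{2} = 81$)
$h{\left(y,x \right)} = 16$ ($h{\left(y,x \right)} = \frac{16}{\left(-1\right)^{4}} = \frac{16}{1} = 16 \cdot 1 = 16$)
$98 \cdot 142 - 3 \frac{15 + h{\left(4,-5 \right)}}{Z - 2} = 98 \cdot 142 - 3 \frac{15 + 16}{81 - 2} = 13916 - 3 \cdot \frac{31}{79} = 13916 - 3 \cdot 31 \cdot \frac{1}{79} = 13916 - \frac{93}{79} = \frac{1099271}{79}$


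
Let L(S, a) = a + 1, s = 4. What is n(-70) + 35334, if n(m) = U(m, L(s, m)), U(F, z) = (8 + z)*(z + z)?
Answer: 43752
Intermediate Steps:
L(S, a) = 1 + a
U(F, z) = 2*z*(8 + z) (U(F, z) = (8 + z)*(2*z) = 2*z*(8 + z))
n(m) = 2*(1 + m)*(9 + m) (n(m) = 2*(1 + m)*(8 + (1 + m)) = 2*(1 + m)*(9 + m))
n(-70) + 35334 = 2*(1 - 70)*(9 - 70) + 35334 = 2*(-69)*(-61) + 35334 = 8418 + 35334 = 43752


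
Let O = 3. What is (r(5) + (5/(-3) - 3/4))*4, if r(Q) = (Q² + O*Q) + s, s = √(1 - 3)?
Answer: 451/3 + 4*I*√2 ≈ 150.33 + 5.6569*I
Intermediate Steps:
s = I*√2 (s = √(-2) = I*√2 ≈ 1.4142*I)
r(Q) = Q² + 3*Q + I*√2 (r(Q) = (Q² + 3*Q) + I*√2 = Q² + 3*Q + I*√2)
(r(5) + (5/(-3) - 3/4))*4 = ((5² + 3*5 + I*√2) + (5/(-3) - 3/4))*4 = ((25 + 15 + I*√2) + (5*(-⅓) - 3*¼))*4 = ((40 + I*√2) + (-5/3 - ¾))*4 = ((40 + I*√2) - 29/12)*4 = (451/12 + I*√2)*4 = 451/3 + 4*I*√2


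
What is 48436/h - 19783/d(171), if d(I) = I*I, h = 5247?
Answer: 145835075/17047503 ≈ 8.5546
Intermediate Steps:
d(I) = I²
48436/h - 19783/d(171) = 48436/5247 - 19783/(171²) = 48436*(1/5247) - 19783/29241 = 48436/5247 - 19783*1/29241 = 48436/5247 - 19783/29241 = 145835075/17047503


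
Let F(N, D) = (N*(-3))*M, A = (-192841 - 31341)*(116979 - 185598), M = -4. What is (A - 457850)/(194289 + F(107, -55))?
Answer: 15382686808/195573 ≈ 78655.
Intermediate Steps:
A = 15383144658 (A = -224182*(-68619) = 15383144658)
F(N, D) = 12*N (F(N, D) = (N*(-3))*(-4) = -3*N*(-4) = 12*N)
(A - 457850)/(194289 + F(107, -55)) = (15383144658 - 457850)/(194289 + 12*107) = 15382686808/(194289 + 1284) = 15382686808/195573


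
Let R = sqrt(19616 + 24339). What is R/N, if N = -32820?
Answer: -sqrt(43955)/32820 ≈ -0.0063880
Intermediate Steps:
R = sqrt(43955) ≈ 209.65
R/N = sqrt(43955)/(-32820) = sqrt(43955)*(-1/32820) = -sqrt(43955)/32820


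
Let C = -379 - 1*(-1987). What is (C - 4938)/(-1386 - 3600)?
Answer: 185/277 ≈ 0.66787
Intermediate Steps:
C = 1608 (C = -379 + 1987 = 1608)
(C - 4938)/(-1386 - 3600) = (1608 - 4938)/(-1386 - 3600) = -3330/(-4986) = -3330*(-1/4986) = 185/277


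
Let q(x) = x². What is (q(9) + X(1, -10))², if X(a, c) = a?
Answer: 6724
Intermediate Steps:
(q(9) + X(1, -10))² = (9² + 1)² = (81 + 1)² = 82² = 6724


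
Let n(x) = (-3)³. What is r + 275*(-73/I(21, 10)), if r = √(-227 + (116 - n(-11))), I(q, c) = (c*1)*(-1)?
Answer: 4015/2 + 2*I*√21 ≈ 2007.5 + 9.1651*I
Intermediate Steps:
n(x) = -27
I(q, c) = -c (I(q, c) = c*(-1) = -c)
r = 2*I*√21 (r = √(-227 + (116 - 1*(-27))) = √(-227 + (116 + 27)) = √(-227 + 143) = √(-84) = 2*I*√21 ≈ 9.1651*I)
r + 275*(-73/I(21, 10)) = 2*I*√21 + 275*(-73/((-1*10))) = 2*I*√21 + 275*(-73/(-10)) = 2*I*√21 + 275*(-73*(-⅒)) = 2*I*√21 + 275*(73/10) = 2*I*√21 + 4015/2 = 4015/2 + 2*I*√21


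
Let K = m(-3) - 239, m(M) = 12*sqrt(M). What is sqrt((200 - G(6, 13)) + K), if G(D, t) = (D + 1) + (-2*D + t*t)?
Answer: sqrt(-203 + 12*I*sqrt(3)) ≈ 0.72845 + 14.266*I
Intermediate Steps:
G(D, t) = 1 + t**2 - D (G(D, t) = (1 + D) + (-2*D + t**2) = (1 + D) + (t**2 - 2*D) = 1 + t**2 - D)
K = -239 + 12*I*sqrt(3) (K = 12*sqrt(-3) - 239 = 12*(I*sqrt(3)) - 239 = 12*I*sqrt(3) - 239 = -239 + 12*I*sqrt(3) ≈ -239.0 + 20.785*I)
sqrt((200 - G(6, 13)) + K) = sqrt((200 - (1 + 13**2 - 1*6)) + (-239 + 12*I*sqrt(3))) = sqrt((200 - (1 + 169 - 6)) + (-239 + 12*I*sqrt(3))) = sqrt((200 - 1*164) + (-239 + 12*I*sqrt(3))) = sqrt((200 - 164) + (-239 + 12*I*sqrt(3))) = sqrt(36 + (-239 + 12*I*sqrt(3))) = sqrt(-203 + 12*I*sqrt(3))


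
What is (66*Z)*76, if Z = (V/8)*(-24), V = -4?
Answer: 60192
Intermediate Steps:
Z = 12 (Z = -4/8*(-24) = -4*⅛*(-24) = -½*(-24) = 12)
(66*Z)*76 = (66*12)*76 = 792*76 = 60192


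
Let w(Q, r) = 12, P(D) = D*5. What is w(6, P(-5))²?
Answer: 144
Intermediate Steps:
P(D) = 5*D
w(6, P(-5))² = 12² = 144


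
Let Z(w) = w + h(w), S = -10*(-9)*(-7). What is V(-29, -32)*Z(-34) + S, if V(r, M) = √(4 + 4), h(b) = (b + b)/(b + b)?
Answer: -630 - 66*√2 ≈ -723.34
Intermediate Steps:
h(b) = 1 (h(b) = (2*b)/((2*b)) = (2*b)*(1/(2*b)) = 1)
V(r, M) = 2*√2 (V(r, M) = √8 = 2*√2)
S = -630 (S = 90*(-7) = -630)
Z(w) = 1 + w (Z(w) = w + 1 = 1 + w)
V(-29, -32)*Z(-34) + S = (2*√2)*(1 - 34) - 630 = (2*√2)*(-33) - 630 = -66*√2 - 630 = -630 - 66*√2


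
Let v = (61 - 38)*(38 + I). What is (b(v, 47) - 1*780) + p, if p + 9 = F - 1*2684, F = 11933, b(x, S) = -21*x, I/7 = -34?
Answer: 105060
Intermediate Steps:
I = -238 (I = 7*(-34) = -238)
v = -4600 (v = (61 - 38)*(38 - 238) = 23*(-200) = -4600)
p = 9240 (p = -9 + (11933 - 1*2684) = -9 + (11933 - 2684) = -9 + 9249 = 9240)
(b(v, 47) - 1*780) + p = (-21*(-4600) - 1*780) + 9240 = (96600 - 780) + 9240 = 95820 + 9240 = 105060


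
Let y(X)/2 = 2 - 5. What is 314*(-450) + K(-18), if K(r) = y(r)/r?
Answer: -423899/3 ≈ -1.4130e+5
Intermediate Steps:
y(X) = -6 (y(X) = 2*(2 - 5) = 2*(-3) = -6)
K(r) = -6/r
314*(-450) + K(-18) = 314*(-450) - 6/(-18) = -141300 - 6*(-1/18) = -141300 + ⅓ = -423899/3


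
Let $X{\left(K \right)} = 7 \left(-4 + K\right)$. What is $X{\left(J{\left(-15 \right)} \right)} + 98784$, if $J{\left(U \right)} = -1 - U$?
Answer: $98854$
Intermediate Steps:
$X{\left(K \right)} = -28 + 7 K$
$X{\left(J{\left(-15 \right)} \right)} + 98784 = \left(-28 + 7 \left(-1 - -15\right)\right) + 98784 = \left(-28 + 7 \left(-1 + 15\right)\right) + 98784 = \left(-28 + 7 \cdot 14\right) + 98784 = \left(-28 + 98\right) + 98784 = 70 + 98784 = 98854$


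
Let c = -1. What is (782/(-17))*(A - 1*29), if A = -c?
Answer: 1288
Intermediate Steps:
A = 1 (A = -1*(-1) = 1)
(782/(-17))*(A - 1*29) = (782/(-17))*(1 - 1*29) = (782*(-1/17))*(1 - 29) = -46*(-28) = 1288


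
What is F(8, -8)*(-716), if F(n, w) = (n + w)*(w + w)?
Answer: 0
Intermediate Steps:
F(n, w) = 2*w*(n + w) (F(n, w) = (n + w)*(2*w) = 2*w*(n + w))
F(8, -8)*(-716) = (2*(-8)*(8 - 8))*(-716) = (2*(-8)*0)*(-716) = 0*(-716) = 0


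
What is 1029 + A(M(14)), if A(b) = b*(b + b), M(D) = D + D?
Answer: 2597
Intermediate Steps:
M(D) = 2*D
A(b) = 2*b² (A(b) = b*(2*b) = 2*b²)
1029 + A(M(14)) = 1029 + 2*(2*14)² = 1029 + 2*28² = 1029 + 2*784 = 1029 + 1568 = 2597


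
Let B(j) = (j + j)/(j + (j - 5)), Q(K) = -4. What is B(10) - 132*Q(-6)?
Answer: 1588/3 ≈ 529.33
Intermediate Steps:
B(j) = 2*j/(-5 + 2*j) (B(j) = (2*j)/(j + (-5 + j)) = (2*j)/(-5 + 2*j) = 2*j/(-5 + 2*j))
B(10) - 132*Q(-6) = 2*10/(-5 + 2*10) - 132*(-4) = 2*10/(-5 + 20) + 528 = 2*10/15 + 528 = 2*10*(1/15) + 528 = 4/3 + 528 = 1588/3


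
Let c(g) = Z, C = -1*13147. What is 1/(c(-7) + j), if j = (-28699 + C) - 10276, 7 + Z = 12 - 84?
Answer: -1/52201 ≈ -1.9157e-5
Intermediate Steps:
C = -13147
Z = -79 (Z = -7 + (12 - 84) = -7 - 72 = -79)
c(g) = -79
j = -52122 (j = (-28699 - 13147) - 10276 = -41846 - 10276 = -52122)
1/(c(-7) + j) = 1/(-79 - 52122) = 1/(-52201) = -1/52201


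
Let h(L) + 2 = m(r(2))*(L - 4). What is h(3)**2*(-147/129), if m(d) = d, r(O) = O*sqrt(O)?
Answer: -588/43 - 392*sqrt(2)/43 ≈ -26.567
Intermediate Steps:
r(O) = O**(3/2)
h(L) = -2 + 2*sqrt(2)*(-4 + L) (h(L) = -2 + 2**(3/2)*(L - 4) = -2 + (2*sqrt(2))*(-4 + L) = -2 + 2*sqrt(2)*(-4 + L))
h(3)**2*(-147/129) = (-2 - 8*sqrt(2) + 2*3*sqrt(2))**2*(-147/129) = (-2 - 8*sqrt(2) + 6*sqrt(2))**2*(-147*1/129) = (-2 - 2*sqrt(2))**2*(-49/43) = -49*(-2 - 2*sqrt(2))**2/43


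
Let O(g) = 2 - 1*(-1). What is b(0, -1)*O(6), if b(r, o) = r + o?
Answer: -3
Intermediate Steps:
O(g) = 3 (O(g) = 2 + 1 = 3)
b(r, o) = o + r
b(0, -1)*O(6) = (-1 + 0)*3 = -1*3 = -3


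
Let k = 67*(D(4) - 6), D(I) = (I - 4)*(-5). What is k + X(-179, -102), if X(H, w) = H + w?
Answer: -683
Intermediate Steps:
D(I) = 20 - 5*I (D(I) = (-4 + I)*(-5) = 20 - 5*I)
k = -402 (k = 67*((20 - 5*4) - 6) = 67*((20 - 20) - 6) = 67*(0 - 6) = 67*(-6) = -402)
k + X(-179, -102) = -402 + (-179 - 102) = -402 - 281 = -683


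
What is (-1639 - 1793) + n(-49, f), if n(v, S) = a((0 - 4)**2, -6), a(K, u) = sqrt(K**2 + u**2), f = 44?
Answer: -3432 + 2*sqrt(73) ≈ -3414.9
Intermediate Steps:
n(v, S) = 2*sqrt(73) (n(v, S) = sqrt(((0 - 4)**2)**2 + (-6)**2) = sqrt(((-4)**2)**2 + 36) = sqrt(16**2 + 36) = sqrt(256 + 36) = sqrt(292) = 2*sqrt(73))
(-1639 - 1793) + n(-49, f) = (-1639 - 1793) + 2*sqrt(73) = -3432 + 2*sqrt(73)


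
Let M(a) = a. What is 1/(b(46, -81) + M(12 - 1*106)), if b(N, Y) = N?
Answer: -1/48 ≈ -0.020833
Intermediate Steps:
1/(b(46, -81) + M(12 - 1*106)) = 1/(46 + (12 - 1*106)) = 1/(46 + (12 - 106)) = 1/(46 - 94) = 1/(-48) = -1/48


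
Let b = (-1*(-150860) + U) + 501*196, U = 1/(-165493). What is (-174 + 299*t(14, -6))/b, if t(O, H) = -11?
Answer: -573102259/41217024607 ≈ -0.013904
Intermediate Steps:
U = -1/165493 ≈ -6.0426e-6
b = 41217024607/165493 (b = (-1*(-150860) - 1/165493) + 501*196 = (150860 - 1/165493) + 98196 = 24966273979/165493 + 98196 = 41217024607/165493 ≈ 2.4906e+5)
(-174 + 299*t(14, -6))/b = (-174 + 299*(-11))/(41217024607/165493) = (-174 - 3289)*(165493/41217024607) = -3463*165493/41217024607 = -573102259/41217024607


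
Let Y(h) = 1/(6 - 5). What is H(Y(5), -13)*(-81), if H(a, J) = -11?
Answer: 891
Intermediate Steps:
Y(h) = 1 (Y(h) = 1/1 = 1)
H(Y(5), -13)*(-81) = -11*(-81) = 891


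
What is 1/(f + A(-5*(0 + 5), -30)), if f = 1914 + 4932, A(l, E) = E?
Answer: 1/6816 ≈ 0.00014671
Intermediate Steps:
f = 6846
1/(f + A(-5*(0 + 5), -30)) = 1/(6846 - 30) = 1/6816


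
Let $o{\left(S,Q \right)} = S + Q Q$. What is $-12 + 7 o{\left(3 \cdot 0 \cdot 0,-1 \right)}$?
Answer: $-5$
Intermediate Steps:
$o{\left(S,Q \right)} = S + Q^{2}$
$-12 + 7 o{\left(3 \cdot 0 \cdot 0,-1 \right)} = -12 + 7 \left(3 \cdot 0 \cdot 0 + \left(-1\right)^{2}\right) = -12 + 7 \left(0 \cdot 0 + 1\right) = -12 + 7 \left(0 + 1\right) = -12 + 7 \cdot 1 = -12 + 7 = -5$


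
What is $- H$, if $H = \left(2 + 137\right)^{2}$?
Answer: $-19321$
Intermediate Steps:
$H = 19321$ ($H = 139^{2} = 19321$)
$- H = \left(-1\right) 19321 = -19321$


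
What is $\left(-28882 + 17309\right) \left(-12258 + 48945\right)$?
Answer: $-424578651$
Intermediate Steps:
$\left(-28882 + 17309\right) \left(-12258 + 48945\right) = \left(-11573\right) 36687 = -424578651$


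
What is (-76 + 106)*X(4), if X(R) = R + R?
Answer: 240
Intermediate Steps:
X(R) = 2*R
(-76 + 106)*X(4) = (-76 + 106)*(2*4) = 30*8 = 240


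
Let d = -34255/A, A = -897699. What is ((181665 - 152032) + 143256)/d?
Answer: 155202282411/34255 ≈ 4.5308e+6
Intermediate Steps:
d = 34255/897699 (d = -34255/(-897699) = -34255*(-1/897699) = 34255/897699 ≈ 0.038159)
((181665 - 152032) + 143256)/d = ((181665 - 152032) + 143256)/(34255/897699) = (29633 + 143256)*(897699/34255) = 172889*(897699/34255) = 155202282411/34255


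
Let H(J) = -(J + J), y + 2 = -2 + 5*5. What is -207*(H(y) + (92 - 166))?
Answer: 24012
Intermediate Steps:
y = 21 (y = -2 + (-2 + 5*5) = -2 + (-2 + 25) = -2 + 23 = 21)
H(J) = -2*J
-207*(H(y) + (92 - 166)) = -207*(-2*21 + (92 - 166)) = -207*(-42 - 74) = -207*(-116) = 24012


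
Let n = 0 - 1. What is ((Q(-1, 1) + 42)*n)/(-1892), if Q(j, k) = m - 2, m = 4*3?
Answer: 13/473 ≈ 0.027484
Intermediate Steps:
m = 12
Q(j, k) = 10 (Q(j, k) = 12 - 2 = 10)
n = -1
((Q(-1, 1) + 42)*n)/(-1892) = ((10 + 42)*(-1))/(-1892) = (52*(-1))*(-1/1892) = -52*(-1/1892) = 13/473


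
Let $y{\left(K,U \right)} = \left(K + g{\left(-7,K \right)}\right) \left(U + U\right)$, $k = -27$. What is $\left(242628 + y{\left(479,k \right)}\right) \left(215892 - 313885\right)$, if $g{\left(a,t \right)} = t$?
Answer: $-18706471728$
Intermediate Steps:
$y{\left(K,U \right)} = 4 K U$ ($y{\left(K,U \right)} = \left(K + K\right) \left(U + U\right) = 2 K 2 U = 4 K U$)
$\left(242628 + y{\left(479,k \right)}\right) \left(215892 - 313885\right) = \left(242628 + 4 \cdot 479 \left(-27\right)\right) \left(215892 - 313885\right) = \left(242628 - 51732\right) \left(-97993\right) = 190896 \left(-97993\right) = -18706471728$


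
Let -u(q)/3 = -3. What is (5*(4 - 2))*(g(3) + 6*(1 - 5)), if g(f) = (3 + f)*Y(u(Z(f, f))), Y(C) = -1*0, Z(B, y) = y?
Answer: -240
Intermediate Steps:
u(q) = 9 (u(q) = -3*(-3) = 9)
Y(C) = 0
g(f) = 0 (g(f) = (3 + f)*0 = 0)
(5*(4 - 2))*(g(3) + 6*(1 - 5)) = (5*(4 - 2))*(0 + 6*(1 - 5)) = (5*2)*(0 + 6*(-4)) = 10*(0 - 24) = 10*(-24) = -240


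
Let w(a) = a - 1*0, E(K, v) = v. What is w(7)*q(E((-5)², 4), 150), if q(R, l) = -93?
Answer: -651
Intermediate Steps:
w(a) = a (w(a) = a + 0 = a)
w(7)*q(E((-5)², 4), 150) = 7*(-93) = -651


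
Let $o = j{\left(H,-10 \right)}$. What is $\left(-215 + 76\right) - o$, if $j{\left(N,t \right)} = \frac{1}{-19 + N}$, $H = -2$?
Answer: $- \frac{2918}{21} \approx -138.95$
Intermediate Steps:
$o = - \frac{1}{21}$ ($o = \frac{1}{-19 - 2} = \frac{1}{-21} = - \frac{1}{21} \approx -0.047619$)
$\left(-215 + 76\right) - o = \left(-215 + 76\right) - - \frac{1}{21} = -139 + \frac{1}{21} = - \frac{2918}{21}$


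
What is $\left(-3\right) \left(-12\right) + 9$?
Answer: $45$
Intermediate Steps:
$\left(-3\right) \left(-12\right) + 9 = 36 + 9 = 45$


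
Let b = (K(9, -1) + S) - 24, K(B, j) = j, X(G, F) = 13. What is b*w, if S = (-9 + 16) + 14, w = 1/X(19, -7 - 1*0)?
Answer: -4/13 ≈ -0.30769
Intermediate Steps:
w = 1/13 ≈ 0.076923
S = 21 (S = 7 + 14 = 21)
b = -4 (b = (-1 + 21) - 24 = 20 - 24 = -4)
b*w = -4*1/13 = -4/13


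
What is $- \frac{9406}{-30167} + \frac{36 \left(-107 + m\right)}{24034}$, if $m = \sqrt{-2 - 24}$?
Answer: $\frac{54930260}{362516839} + \frac{18 i \sqrt{26}}{12017} \approx 0.15152 + 0.0076377 i$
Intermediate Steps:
$m = i \sqrt{26}$ ($m = \sqrt{-26} = i \sqrt{26} \approx 5.099 i$)
$- \frac{9406}{-30167} + \frac{36 \left(-107 + m\right)}{24034} = - \frac{9406}{-30167} + \frac{36 \left(-107 + i \sqrt{26}\right)}{24034} = \left(-9406\right) \left(- \frac{1}{30167}\right) + \left(-3852 + 36 i \sqrt{26}\right) \frac{1}{24034} = \frac{9406}{30167} - \left(\frac{1926}{12017} - \frac{18 i \sqrt{26}}{12017}\right) = \frac{54930260}{362516839} + \frac{18 i \sqrt{26}}{12017}$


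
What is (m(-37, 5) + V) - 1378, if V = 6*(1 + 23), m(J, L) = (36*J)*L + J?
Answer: -7931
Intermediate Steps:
m(J, L) = J + 36*J*L (m(J, L) = 36*J*L + J = J + 36*J*L)
V = 144 (V = 6*24 = 144)
(m(-37, 5) + V) - 1378 = (-37*(1 + 36*5) + 144) - 1378 = (-37*(1 + 180) + 144) - 1378 = (-37*181 + 144) - 1378 = (-6697 + 144) - 1378 = -6553 - 1378 = -7931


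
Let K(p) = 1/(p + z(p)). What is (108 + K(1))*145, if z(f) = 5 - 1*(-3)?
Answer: 141085/9 ≈ 15676.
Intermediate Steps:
z(f) = 8 (z(f) = 5 + 3 = 8)
K(p) = 1/(8 + p) (K(p) = 1/(p + 8) = 1/(8 + p))
(108 + K(1))*145 = (108 + 1/(8 + 1))*145 = (108 + 1/9)*145 = (108 + ⅑)*145 = (973/9)*145 = 141085/9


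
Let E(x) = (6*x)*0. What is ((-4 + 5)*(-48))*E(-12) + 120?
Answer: 120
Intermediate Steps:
E(x) = 0
((-4 + 5)*(-48))*E(-12) + 120 = ((-4 + 5)*(-48))*0 + 120 = (1*(-48))*0 + 120 = -48*0 + 120 = 0 + 120 = 120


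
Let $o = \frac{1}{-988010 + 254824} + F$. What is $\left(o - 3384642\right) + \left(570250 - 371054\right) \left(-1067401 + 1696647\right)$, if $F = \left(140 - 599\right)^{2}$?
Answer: $\frac{91897615543794429}{733186} \approx 1.2534 \cdot 10^{11}$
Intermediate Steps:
$F = 210681$ ($F = \left(-459\right)^{2} = 210681$)
$o = \frac{154468359665}{733186}$ ($o = \frac{1}{-988010 + 254824} + 210681 = \frac{1}{-733186} + 210681 = - \frac{1}{733186} + 210681 = \frac{154468359665}{733186} \approx 2.1068 \cdot 10^{5}$)
$\left(o - 3384642\right) + \left(570250 - 371054\right) \left(-1067401 + 1696647\right) = \left(\frac{154468359665}{733186} - 3384642\right) + \left(570250 - 371054\right) \left(-1067401 + 1696647\right) = - \frac{2327103769747}{733186} + 199196 \cdot 629246 = - \frac{2327103769747}{733186} + 125343286216 = \frac{91897615543794429}{733186}$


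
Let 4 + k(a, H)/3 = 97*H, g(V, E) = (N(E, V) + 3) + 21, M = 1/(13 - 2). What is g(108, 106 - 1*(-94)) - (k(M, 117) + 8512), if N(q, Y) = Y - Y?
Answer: -42523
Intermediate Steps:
N(q, Y) = 0
M = 1/11 ≈ 0.090909
g(V, E) = 24 (g(V, E) = (0 + 3) + 21 = 3 + 21 = 24)
k(a, H) = -12 + 291*H (k(a, H) = -12 + 3*(97*H) = -12 + 291*H)
g(108, 106 - 1*(-94)) - (k(M, 117) + 8512) = 24 - ((-12 + 291*117) + 8512) = 24 - ((-12 + 34047) + 8512) = 24 - (34035 + 8512) = 24 - 1*42547 = 24 - 42547 = -42523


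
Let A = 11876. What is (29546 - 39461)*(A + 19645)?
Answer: -312530715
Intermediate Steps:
(29546 - 39461)*(A + 19645) = (29546 - 39461)*(11876 + 19645) = -9915*31521 = -312530715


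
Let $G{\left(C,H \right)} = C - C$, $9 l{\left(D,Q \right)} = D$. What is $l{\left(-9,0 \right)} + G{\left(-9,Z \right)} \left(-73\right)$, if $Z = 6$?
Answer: $-1$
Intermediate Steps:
$l{\left(D,Q \right)} = \frac{D}{9}$
$G{\left(C,H \right)} = 0$
$l{\left(-9,0 \right)} + G{\left(-9,Z \right)} \left(-73\right) = \frac{1}{9} \left(-9\right) + 0 \left(-73\right) = -1 + 0 = -1$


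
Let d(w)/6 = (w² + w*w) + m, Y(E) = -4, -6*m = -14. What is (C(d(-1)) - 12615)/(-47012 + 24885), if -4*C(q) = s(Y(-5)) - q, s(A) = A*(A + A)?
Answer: 25233/44254 ≈ 0.57019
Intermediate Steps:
m = 7/3 (m = -⅙*(-14) = 7/3 ≈ 2.3333)
d(w) = 14 + 12*w² (d(w) = 6*((w² + w*w) + 7/3) = 6*((w² + w²) + 7/3) = 6*(2*w² + 7/3) = 6*(7/3 + 2*w²) = 14 + 12*w²)
s(A) = 2*A² (s(A) = A*(2*A) = 2*A²)
C(q) = -8 + q/4 (C(q) = -(2*(-4)² - q)/4 = -(2*16 - q)/4 = -(32 - q)/4 = -8 + q/4)
(C(d(-1)) - 12615)/(-47012 + 24885) = ((-8 + (14 + 12*(-1)²)/4) - 12615)/(-47012 + 24885) = ((-8 + (14 + 12*1)/4) - 12615)/(-22127) = ((-8 + (14 + 12)/4) - 12615)*(-1/22127) = ((-8 + (¼)*26) - 12615)*(-1/22127) = ((-8 + 13/2) - 12615)*(-1/22127) = (-3/2 - 12615)*(-1/22127) = -25233/2*(-1/22127) = 25233/44254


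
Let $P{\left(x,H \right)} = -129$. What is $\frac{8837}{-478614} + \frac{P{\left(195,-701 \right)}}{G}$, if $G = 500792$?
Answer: $- \frac{2243620055}{119843031144} \approx -0.018721$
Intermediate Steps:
$\frac{8837}{-478614} + \frac{P{\left(195,-701 \right)}}{G} = \frac{8837}{-478614} - \frac{129}{500792} = 8837 \left(- \frac{1}{478614}\right) - \frac{129}{500792} = - \frac{8837}{478614} - \frac{129}{500792} = - \frac{2243620055}{119843031144}$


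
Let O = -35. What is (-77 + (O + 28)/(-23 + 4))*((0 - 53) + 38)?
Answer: 21840/19 ≈ 1149.5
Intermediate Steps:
(-77 + (O + 28)/(-23 + 4))*((0 - 53) + 38) = (-77 + (-35 + 28)/(-23 + 4))*((0 - 53) + 38) = (-77 - 7/(-19))*(-53 + 38) = (-77 - 7*(-1/19))*(-15) = (-77 + 7/19)*(-15) = -1456/19*(-15) = 21840/19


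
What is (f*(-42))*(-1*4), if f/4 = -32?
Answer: -21504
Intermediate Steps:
f = -128 (f = 4*(-32) = -128)
(f*(-42))*(-1*4) = (-128*(-42))*(-1*4) = 5376*(-4) = -21504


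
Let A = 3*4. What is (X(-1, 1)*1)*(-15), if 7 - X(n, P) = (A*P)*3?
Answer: 435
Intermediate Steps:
A = 12
X(n, P) = 7 - 36*P (X(n, P) = 7 - 12*P*3 = 7 - 36*P)
(X(-1, 1)*1)*(-15) = ((7 - 36*1)*1)*(-15) = ((7 - 36)*1)*(-15) = -29*1*(-15) = -29*(-15) = 435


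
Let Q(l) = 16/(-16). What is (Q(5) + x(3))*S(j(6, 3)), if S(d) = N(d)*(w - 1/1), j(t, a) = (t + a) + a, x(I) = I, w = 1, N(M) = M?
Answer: 0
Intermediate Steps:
j(t, a) = t + 2*a (j(t, a) = (a + t) + a = t + 2*a)
Q(l) = -1 (Q(l) = 16*(-1/16) = -1)
S(d) = 0 (S(d) = d*(1 - 1/1) = d*(1 - 1*1) = d*(1 - 1) = d*0 = 0)
(Q(5) + x(3))*S(j(6, 3)) = (-1 + 3)*0 = 2*0 = 0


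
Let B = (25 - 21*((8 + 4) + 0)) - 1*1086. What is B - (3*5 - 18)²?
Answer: -1322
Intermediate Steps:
B = -1313 (B = (25 - 21*(12 + 0)) - 1086 = (25 - 21*12) - 1086 = (25 - 252) - 1086 = -227 - 1086 = -1313)
B - (3*5 - 18)² = -1313 - (3*5 - 18)² = -1313 - (15 - 18)² = -1313 - 1*(-3)² = -1313 - 1*9 = -1313 - 9 = -1322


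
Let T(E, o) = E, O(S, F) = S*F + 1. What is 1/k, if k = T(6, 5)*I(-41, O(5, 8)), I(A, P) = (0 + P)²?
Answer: 1/10086 ≈ 9.9147e-5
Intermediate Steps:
O(S, F) = 1 + F*S (O(S, F) = F*S + 1 = 1 + F*S)
I(A, P) = P²
k = 10086 (k = 6*(1 + 8*5)² = 6*(1 + 40)² = 6*41² = 6*1681 = 10086)
1/k = 1/10086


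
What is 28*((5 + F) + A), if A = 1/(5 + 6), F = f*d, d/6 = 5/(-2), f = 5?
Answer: -21532/11 ≈ -1957.5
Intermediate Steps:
d = -15 (d = 6*(5/(-2)) = 6*(5*(-1/2)) = 6*(-5/2) = -15)
F = -75 (F = 5*(-15) = -75)
A = 1/11 ≈ 0.090909
28*((5 + F) + A) = 28*((5 - 75) + 1/11) = 28*(-70 + 1/11) = 28*(-769/11) = -21532/11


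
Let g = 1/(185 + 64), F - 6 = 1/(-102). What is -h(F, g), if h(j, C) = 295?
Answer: -295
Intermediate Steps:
F = 611/102 (F = 6 + 1/(-102) = 6 - 1/102 = 611/102 ≈ 5.9902)
g = 1/249 ≈ 0.0040161
-h(F, g) = -1*295 = -295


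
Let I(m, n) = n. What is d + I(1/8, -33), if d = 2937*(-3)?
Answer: -8844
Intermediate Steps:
d = -8811
d + I(1/8, -33) = -8811 - 33 = -8844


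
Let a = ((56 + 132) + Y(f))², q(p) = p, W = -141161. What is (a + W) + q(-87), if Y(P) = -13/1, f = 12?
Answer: -110623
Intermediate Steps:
Y(P) = -13 (Y(P) = -13*1 = -13)
a = 30625 (a = ((56 + 132) - 13)² = (188 - 13)² = 175² = 30625)
(a + W) + q(-87) = (30625 - 141161) - 87 = -110536 - 87 = -110623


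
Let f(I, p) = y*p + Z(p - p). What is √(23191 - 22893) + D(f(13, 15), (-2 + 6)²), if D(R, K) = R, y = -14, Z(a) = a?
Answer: -210 + √298 ≈ -192.74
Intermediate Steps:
f(I, p) = -14*p (f(I, p) = -14*p + (p - p) = -14*p + 0 = -14*p)
√(23191 - 22893) + D(f(13, 15), (-2 + 6)²) = √(23191 - 22893) - 14*15 = √298 - 210 = -210 + √298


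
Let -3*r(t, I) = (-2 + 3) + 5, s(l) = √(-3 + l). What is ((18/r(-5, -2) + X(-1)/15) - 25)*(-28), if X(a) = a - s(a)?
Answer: 14308/15 + 56*I/15 ≈ 953.87 + 3.7333*I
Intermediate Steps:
r(t, I) = -2 (r(t, I) = -((-2 + 3) + 5)/3 = -(1 + 5)/3 = -⅓*6 = -2)
X(a) = a - √(-3 + a)
((18/r(-5, -2) + X(-1)/15) - 25)*(-28) = ((18/(-2) + (-1 - √(-3 - 1))/15) - 25)*(-28) = ((18*(-½) + (-1 - √(-4))*(1/15)) - 25)*(-28) = ((-9 + (-1 - 2*I)*(1/15)) - 25)*(-28) = ((-9 + (-1/15 - 2*I/15)) - 25)*(-28) = ((-136/15 - 2*I/15) - 25)*(-28) = (-511/15 - 2*I/15)*(-28) = 14308/15 + 56*I/15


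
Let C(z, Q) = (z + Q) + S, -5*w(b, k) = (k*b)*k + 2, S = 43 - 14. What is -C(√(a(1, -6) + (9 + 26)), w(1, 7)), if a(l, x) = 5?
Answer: -94/5 - 2*√10 ≈ -25.125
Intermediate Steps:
S = 29
w(b, k) = -⅖ - b*k²/5 (w(b, k) = -((k*b)*k + 2)/5 = -((b*k)*k + 2)/5 = -(b*k² + 2)/5 = -(2 + b*k²)/5 = -⅖ - b*k²/5)
C(z, Q) = 29 + Q + z (C(z, Q) = (z + Q) + 29 = (Q + z) + 29 = 29 + Q + z)
-C(√(a(1, -6) + (9 + 26)), w(1, 7)) = -(29 + (-⅖ - ⅕*1*7²) + √(5 + (9 + 26))) = -(29 + (-⅖ - ⅕*1*49) + √(5 + 35)) = -(29 + (-⅖ - 49/5) + √40) = -(29 - 51/5 + 2*√10) = -(94/5 + 2*√10) = -94/5 - 2*√10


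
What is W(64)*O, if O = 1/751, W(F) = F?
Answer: 64/751 ≈ 0.085220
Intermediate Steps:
O = 1/751 ≈ 0.0013316
W(64)*O = 64*(1/751) = 64/751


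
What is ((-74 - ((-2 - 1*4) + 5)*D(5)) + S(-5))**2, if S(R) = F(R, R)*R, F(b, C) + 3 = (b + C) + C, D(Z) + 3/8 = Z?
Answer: 27225/64 ≈ 425.39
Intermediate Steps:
D(Z) = -3/8 + Z
F(b, C) = -3 + b + 2*C (F(b, C) = -3 + ((b + C) + C) = -3 + ((C + b) + C) = -3 + (b + 2*C) = -3 + b + 2*C)
S(R) = R*(-3 + 3*R) (S(R) = (-3 + R + 2*R)*R = (-3 + 3*R)*R = R*(-3 + 3*R))
((-74 - ((-2 - 1*4) + 5)*D(5)) + S(-5))**2 = ((-74 - ((-2 - 1*4) + 5)*(-3/8 + 5)) + 3*(-5)*(-1 - 5))**2 = ((-74 - ((-2 - 4) + 5)*37/8) + 3*(-5)*(-6))**2 = ((-74 - (-6 + 5)*37/8) + 90)**2 = ((-74 - (-1)*37/8) + 90)**2 = ((-74 - 1*(-37/8)) + 90)**2 = ((-74 + 37/8) + 90)**2 = (-555/8 + 90)**2 = (165/8)**2 = 27225/64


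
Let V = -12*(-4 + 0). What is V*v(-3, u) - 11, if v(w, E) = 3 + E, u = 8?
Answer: 517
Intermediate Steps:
V = 48 (V = -12*(-4) = 48)
V*v(-3, u) - 11 = 48*(3 + 8) - 11 = 48*11 - 11 = 528 - 11 = 517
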